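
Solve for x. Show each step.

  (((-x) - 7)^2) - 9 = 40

Step 1. [(((-x) - 7)^2) - 9 = 40] -9 is outermost — add 9 both sides ⇒ sub: ((-x) - 7)^2 = 49.
Step 2. [((-x) - 7)^2 = 49] LHS squared, RHS 49 ≥ 0: apply √ (±) ⇒ sqrt: (-x) - 7 = 7 or -7.
Step 3. [(-x) - 7 = 7 or -7] peel the -7: add 7 from each side. So sub: -x = 14 or 0.
Step 4. [-x = 14 or 0] LHS negated; negate both sides, so neg: x = -14 or 0.

Answer: x ∈ {-14, 0}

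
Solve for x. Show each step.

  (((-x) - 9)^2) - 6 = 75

Step 1. [(((-x) - 9)^2) - 6 = 75] the outer -6 inverts by adding 6 ⇒ sub: ((-x) - 9)^2 = 81.
Step 2. [((-x) - 9)^2 = 81] √ both sides: 81 ≥ 0 gives two branches, so sqrt: (-x) - 9 = 9 or -9.
Step 3. [(-x) - 9 = 9 or -9] peel the -9: add 9 from each side, so sub: -x = 18 or 0.
Step 4. [-x = 18 or 0] leading − — multiply by −1, so neg: x = -18 or 0.

Answer: x ∈ {-18, 0}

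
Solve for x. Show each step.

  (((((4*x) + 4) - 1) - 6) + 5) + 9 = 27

Step 1. [(((((4*x) + 4) - 1) - 6) + 5) + 9 = 27] the outer +9 inverts by subtracting 9. So sub: ((((4*x) + 4) - 1) - 6) + 5 = 18.
Step 2. [((((4*x) + 4) - 1) - 6) + 5 = 18] 5 comes off first (subtract 5). So sub: (((4*x) + 4) - 1) - 6 = 13.
Step 3. [(((4*x) + 4) - 1) - 6 = 13] -6 is outermost — add 6 both sides ⇒ sub: ((4*x) + 4) - 1 = 19.
Step 4. [((4*x) + 4) - 1 = 19] 1 comes off first (add 1), so sub: (4*x) + 4 = 20.
Step 5. [(4*x) + 4 = 20] +4 is outermost — subtract 4 both sides ⇒ sub: 4*x = 16.
Step 6. [4*x = 16] LHS = 4·(…); ÷4 both sides ⇒ div: x = 4.

Answer: x ∈ {4}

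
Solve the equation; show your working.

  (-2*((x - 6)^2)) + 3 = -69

Step 1. [(-2*((x - 6)^2)) + 3 = -69] the outer +3 inverts by subtracting 3 ⇒ sub: -2*((x - 6)^2) = -72.
Step 2. [-2*((x - 6)^2) = -72] -2 out front; divide by -2 ⇒ div: (x - 6)^2 = 36.
Step 3. [(x - 6)^2 = 36] 36 ≥ 0, LHS is (·)² — take ±√. So sqrt: x - 6 = 6 or -6.
Step 4. [x - 6 = 6 or -6] 6 comes off first (add 6), so sub: x = 12 or 0.

Answer: x ∈ {0, 12}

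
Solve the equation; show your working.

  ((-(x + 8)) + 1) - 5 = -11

Step 1. [((-(x + 8)) + 1) - 5 = -11] 5 comes off first (add 5), so sub: (-(x + 8)) + 1 = -6.
Step 2. [(-(x + 8)) + 1 = -6] peel the +1: subtract 1 from each side ⇒ sub: -(x + 8) = -7.
Step 3. [-(x + 8) = -7] leading − — multiply by −1. So neg: x + 8 = 7.
Step 4. [x + 8 = 7] subtract 8: x sits inside (… + 8). So sub: x = -1.

Answer: x ∈ {-1}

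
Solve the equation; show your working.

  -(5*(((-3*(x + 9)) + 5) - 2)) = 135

Step 1. [-(5*(((-3*(x + 9)) + 5) - 2)) = 135] leading − — multiply by −1, so neg: 5*(((-3*(x + 9)) + 5) - 2) = -135.
Step 2. [5*(((-3*(x + 9)) + 5) - 2) = -135] 5 out front; divide by 5. So div: ((-3*(x + 9)) + 5) - 2 = -27.
Step 3. [((-3*(x + 9)) + 5) - 2 = -27] peel the -2: add 2 from each side. So sub: (-3*(x + 9)) + 5 = -25.
Step 4. [(-3*(x + 9)) + 5 = -25] subtract 5: x sits inside (… + 5). So sub: -3*(x + 9) = -30.
Step 5. [-3*(x + 9) = -30] -3 out front; divide by -3, so div: x + 9 = 10.
Step 6. [x + 9 = 10] the outer +9 inverts by subtracting 9. So sub: x = 1.

Answer: x ∈ {1}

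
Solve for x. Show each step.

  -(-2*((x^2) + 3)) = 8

Step 1. [-(-2*((x^2) + 3)) = 8] flip signs both sides ⇒ neg: -2*((x^2) + 3) = -8.
Step 2. [-2*((x^2) + 3) = -8] leading coefficient -2: divide by -2. So div: (x^2) + 3 = 4.
Step 3. [(x^2) + 3 = 4] the outer +3 inverts by subtracting 3, so sub: x^2 = 1.
Step 4. [x^2 = 1] √ both sides: 1 ≥ 0 gives two branches, so sqrt: x = 1 or -1.

Answer: x ∈ {-1, 1}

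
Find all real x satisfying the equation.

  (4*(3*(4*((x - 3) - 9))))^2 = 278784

Step 1. [(4*(3*(4*((x - 3) - 9))))^2 = 278784] LHS squared, RHS 278784 ≥ 0: apply √ (±) ⇒ sqrt: 4*(3*(4*((x - 3) - 9))) = 528 or -528.
Step 2. [4*(3*(4*((x - 3) - 9))) = 528 or -528] 4 out front; divide by 4 ⇒ div: 3*(4*((x - 3) - 9)) = 132 or -132.
Step 3. [3*(4*((x - 3) - 9)) = 132 or -132] leading coefficient 3: divide by 3 ⇒ div: 4*((x - 3) - 9) = 44 or -44.
Step 4. [4*((x - 3) - 9) = 44 or -44] LHS = 4·(…); ÷4 both sides ⇒ div: (x - 3) - 9 = 11 or -11.
Step 5. [(x - 3) - 9 = 11 or -11] -9 is outermost — add 9 both sides, so sub: x - 3 = 20 or -2.
Step 6. [x - 3 = 20 or -2] peel the -3: add 3 from each side ⇒ sub: x = 23 or 1.

Answer: x ∈ {1, 23}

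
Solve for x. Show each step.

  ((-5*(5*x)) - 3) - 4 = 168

Step 1. [((-5*(5*x)) - 3) - 4 = 168] 4 comes off first (add 4) ⇒ sub: (-5*(5*x)) - 3 = 172.
Step 2. [(-5*(5*x)) - 3 = 172] the outer -3 inverts by adding 3, so sub: -5*(5*x) = 175.
Step 3. [-5*(5*x) = 175] leading coefficient -5: divide by -5, so div: 5*x = -35.
Step 4. [5*x = -35] divide by the outer 5. So div: x = -7.

Answer: x ∈ {-7}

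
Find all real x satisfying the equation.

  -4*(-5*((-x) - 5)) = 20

Step 1. [-4*(-5*((-x) - 5)) = 20] -4·(inner) — divide through by -4, so div: -5*((-x) - 5) = -5.
Step 2. [-5*((-x) - 5) = -5] leading coefficient -5: divide by -5, so div: (-x) - 5 = 1.
Step 3. [(-x) - 5 = 1] the outer -5 inverts by adding 5. So sub: -x = 6.
Step 4. [-x = 6] LHS negated; negate both sides ⇒ neg: x = -6.

Answer: x ∈ {-6}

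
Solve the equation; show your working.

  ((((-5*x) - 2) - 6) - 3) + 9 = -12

Step 1. [((((-5*x) - 2) - 6) - 3) + 9 = -12] subtract 9: x sits inside (… + 9). So sub: (((-5*x) - 2) - 6) - 3 = -21.
Step 2. [(((-5*x) - 2) - 6) - 3 = -21] the outer -3 inverts by adding 3. So sub: ((-5*x) - 2) - 6 = -18.
Step 3. [((-5*x) - 2) - 6 = -18] the outer -6 inverts by adding 6 ⇒ sub: (-5*x) - 2 = -12.
Step 4. [(-5*x) - 2 = -12] peel the -2: add 2 from each side, so sub: -5*x = -10.
Step 5. [-5*x = -10] -5 out front; divide by -5. So div: x = 2.

Answer: x ∈ {2}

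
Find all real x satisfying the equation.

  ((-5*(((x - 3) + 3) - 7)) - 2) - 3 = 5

Step 1. [((-5*(((x - 3) + 3) - 7)) - 2) - 3 = 5] peel the -3: add 3 from each side, so sub: (-5*(((x - 3) + 3) - 7)) - 2 = 8.
Step 2. [(-5*(((x - 3) + 3) - 7)) - 2 = 8] -2 is outermost — add 2 both sides. So sub: -5*(((x - 3) + 3) - 7) = 10.
Step 3. [-5*(((x - 3) + 3) - 7) = 10] -5 out front; divide by -5, so div: ((x - 3) + 3) - 7 = -2.
Step 4. [((x - 3) + 3) - 7 = -2] peel the -7: add 7 from each side, so sub: (x - 3) + 3 = 5.
Step 5. [(x - 3) + 3 = 5] the outer +3 inverts by subtracting 3. So sub: x - 3 = 2.
Step 6. [x - 3 = 2] add 3: x sits inside (… - 3), so sub: x = 5.

Answer: x ∈ {5}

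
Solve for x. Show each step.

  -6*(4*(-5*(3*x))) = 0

Step 1. [-6*(4*(-5*(3*x))) = 0] leading coefficient -6: divide by -6, so div: 4*(-5*(3*x)) = 0.
Step 2. [4*(-5*(3*x)) = 0] 4·(inner) — divide through by 4. So div: -5*(3*x) = 0.
Step 3. [-5*(3*x) = 0] LHS = -5·(…); ÷-5 both sides. So div: 3*x = 0.
Step 4. [3*x = 0] 3 out front; divide by 3. So div: x = 0.

Answer: x ∈ {0}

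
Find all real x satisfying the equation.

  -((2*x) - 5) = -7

Step 1. [-((2*x) - 5) = -7] leading − — multiply by −1 ⇒ neg: (2*x) - 5 = 7.
Step 2. [(2*x) - 5 = 7] the outer -5 inverts by adding 5. So sub: 2*x = 12.
Step 3. [2*x = 12] 2 out front; divide by 2, so div: x = 6.

Answer: x ∈ {6}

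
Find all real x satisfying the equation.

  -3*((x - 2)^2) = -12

Step 1. [-3*((x - 2)^2) = -12] leading coefficient -3: divide by -3 ⇒ div: (x - 2)^2 = 4.
Step 2. [(x - 2)^2 = 4] 4 ≥ 0, LHS is (·)² — take ±√, so sqrt: x - 2 = 2 or -2.
Step 3. [x - 2 = 2 or -2] 2 comes off first (add 2) ⇒ sub: x = 4 or 0.

Answer: x ∈ {0, 4}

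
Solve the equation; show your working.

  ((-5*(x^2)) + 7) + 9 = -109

Step 1. [((-5*(x^2)) + 7) + 9 = -109] 9 comes off first (subtract 9). So sub: (-5*(x^2)) + 7 = -118.
Step 2. [(-5*(x^2)) + 7 = -118] 7 comes off first (subtract 7), so sub: -5*(x^2) = -125.
Step 3. [-5*(x^2) = -125] -5 out front; divide by -5, so div: x^2 = 25.
Step 4. [x^2 = 25] √ both sides: 25 ≥ 0 gives two branches ⇒ sqrt: x = 5 or -5.

Answer: x ∈ {-5, 5}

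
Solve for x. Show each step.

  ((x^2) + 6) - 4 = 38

Step 1. [((x^2) + 6) - 4 = 38] add 4: x sits inside (… - 4) ⇒ sub: (x^2) + 6 = 42.
Step 2. [(x^2) + 6 = 42] the outer +6 inverts by subtracting 6. So sub: x^2 = 36.
Step 3. [x^2 = 36] 36 ≥ 0, LHS is (·)² — take ±√ ⇒ sqrt: x = 6 or -6.

Answer: x ∈ {-6, 6}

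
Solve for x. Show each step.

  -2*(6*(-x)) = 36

Step 1. [-2*(6*(-x)) = 36] -2 out front; divide by -2 ⇒ div: 6*(-x) = -18.
Step 2. [6*(-x) = -18] leading coefficient 6: divide by 6. So div: -x = -3.
Step 3. [-x = -3] leading − — multiply by −1 ⇒ neg: x = 3.

Answer: x ∈ {3}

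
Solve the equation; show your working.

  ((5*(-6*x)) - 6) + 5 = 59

Step 1. [((5*(-6*x)) - 6) + 5 = 59] 5 comes off first (subtract 5) ⇒ sub: (5*(-6*x)) - 6 = 54.
Step 2. [(5*(-6*x)) - 6 = 54] -6 is outermost — add 6 both sides ⇒ sub: 5*(-6*x) = 60.
Step 3. [5*(-6*x) = 60] LHS = 5·(…); ÷5 both sides ⇒ div: -6*x = 12.
Step 4. [-6*x = 12] LHS = -6·(…); ÷-6 both sides ⇒ div: x = -2.

Answer: x ∈ {-2}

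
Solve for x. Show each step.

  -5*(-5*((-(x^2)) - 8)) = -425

Step 1. [-5*(-5*((-(x^2)) - 8)) = -425] -5·(inner) — divide through by -5 ⇒ div: -5*((-(x^2)) - 8) = 85.
Step 2. [-5*((-(x^2)) - 8) = 85] -5·(inner) — divide through by -5. So div: (-(x^2)) - 8 = -17.
Step 3. [(-(x^2)) - 8 = -17] peel the -8: add 8 from each side. So sub: -(x^2) = -9.
Step 4. [-(x^2) = -9] flip signs both sides. So neg: x^2 = 9.
Step 5. [x^2 = 9] LHS squared, RHS 9 ≥ 0: apply √ (±). So sqrt: x = 3 or -3.

Answer: x ∈ {-3, 3}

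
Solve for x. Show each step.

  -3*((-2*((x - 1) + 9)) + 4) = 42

Step 1. [-3*((-2*((x - 1) + 9)) + 4) = 42] LHS = -3·(…); ÷-3 both sides, so div: (-2*((x - 1) + 9)) + 4 = -14.
Step 2. [(-2*((x - 1) + 9)) + 4 = -14] the outer +4 inverts by subtracting 4 ⇒ sub: -2*((x - 1) + 9) = -18.
Step 3. [-2*((x - 1) + 9) = -18] LHS = -2·(…); ÷-2 both sides, so div: (x - 1) + 9 = 9.
Step 4. [(x - 1) + 9 = 9] 9 comes off first (subtract 9). So sub: x - 1 = 0.
Step 5. [x - 1 = 0] the outer -1 inverts by adding 1 ⇒ sub: x = 1.

Answer: x ∈ {1}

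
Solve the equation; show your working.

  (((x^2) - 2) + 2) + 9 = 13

Step 1. [(((x^2) - 2) + 2) + 9 = 13] subtract 9: x sits inside (… + 9) ⇒ sub: ((x^2) - 2) + 2 = 4.
Step 2. [((x^2) - 2) + 2 = 4] subtract 2: x sits inside (… + 2). So sub: (x^2) - 2 = 2.
Step 3. [(x^2) - 2 = 2] 2 comes off first (add 2) ⇒ sub: x^2 = 4.
Step 4. [x^2 = 4] √ both sides: 4 ≥ 0 gives two branches. So sqrt: x = 2 or -2.

Answer: x ∈ {-2, 2}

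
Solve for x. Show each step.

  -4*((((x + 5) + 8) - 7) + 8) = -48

Step 1. [-4*((((x + 5) + 8) - 7) + 8) = -48] leading coefficient -4: divide by -4, so div: (((x + 5) + 8) - 7) + 8 = 12.
Step 2. [(((x + 5) + 8) - 7) + 8 = 12] +8 is outermost — subtract 8 both sides ⇒ sub: ((x + 5) + 8) - 7 = 4.
Step 3. [((x + 5) + 8) - 7 = 4] 7 comes off first (add 7). So sub: (x + 5) + 8 = 11.
Step 4. [(x + 5) + 8 = 11] 8 comes off first (subtract 8), so sub: x + 5 = 3.
Step 5. [x + 5 = 3] subtract 5: x sits inside (… + 5), so sub: x = -2.

Answer: x ∈ {-2}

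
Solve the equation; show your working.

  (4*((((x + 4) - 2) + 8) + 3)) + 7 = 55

Step 1. [(4*((((x + 4) - 2) + 8) + 3)) + 7 = 55] 7 comes off first (subtract 7). So sub: 4*((((x + 4) - 2) + 8) + 3) = 48.
Step 2. [4*((((x + 4) - 2) + 8) + 3) = 48] divide by the outer 4. So div: (((x + 4) - 2) + 8) + 3 = 12.
Step 3. [(((x + 4) - 2) + 8) + 3 = 12] peel the +3: subtract 3 from each side ⇒ sub: ((x + 4) - 2) + 8 = 9.
Step 4. [((x + 4) - 2) + 8 = 9] subtract 8: x sits inside (… + 8), so sub: (x + 4) - 2 = 1.
Step 5. [(x + 4) - 2 = 1] the outer -2 inverts by adding 2. So sub: x + 4 = 3.
Step 6. [x + 4 = 3] 4 comes off first (subtract 4). So sub: x = -1.

Answer: x ∈ {-1}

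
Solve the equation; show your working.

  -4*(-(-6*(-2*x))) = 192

Step 1. [-4*(-(-6*(-2*x))) = 192] -4 out front; divide by -4, so div: -(-6*(-2*x)) = -48.
Step 2. [-(-6*(-2*x)) = -48] LHS negated; negate both sides ⇒ neg: -6*(-2*x) = 48.
Step 3. [-6*(-2*x) = 48] -6 out front; divide by -6. So div: -2*x = -8.
Step 4. [-2*x = -8] divide by the outer -2, so div: x = 4.

Answer: x ∈ {4}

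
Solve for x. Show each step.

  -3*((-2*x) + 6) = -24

Step 1. [-3*((-2*x) + 6) = -24] leading coefficient -3: divide by -3. So div: (-2*x) + 6 = 8.
Step 2. [(-2*x) + 6 = 8] the outer +6 inverts by subtracting 6 ⇒ sub: -2*x = 2.
Step 3. [-2*x = 2] -2·(inner) — divide through by -2. So div: x = -1.

Answer: x ∈ {-1}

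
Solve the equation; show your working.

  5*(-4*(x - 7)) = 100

Step 1. [5*(-4*(x - 7)) = 100] LHS = 5·(…); ÷5 both sides, so div: -4*(x - 7) = 20.
Step 2. [-4*(x - 7) = 20] -4 out front; divide by -4, so div: x - 7 = -5.
Step 3. [x - 7 = -5] add 7: x sits inside (… - 7), so sub: x = 2.

Answer: x ∈ {2}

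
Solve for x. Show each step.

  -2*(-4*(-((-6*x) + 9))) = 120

Step 1. [-2*(-4*(-((-6*x) + 9))) = 120] leading coefficient -2: divide by -2 ⇒ div: -4*(-((-6*x) + 9)) = -60.
Step 2. [-4*(-((-6*x) + 9)) = -60] -4 out front; divide by -4 ⇒ div: -((-6*x) + 9) = 15.
Step 3. [-((-6*x) + 9) = 15] LHS negated; negate both sides, so neg: (-6*x) + 9 = -15.
Step 4. [(-6*x) + 9 = -15] the outer +9 inverts by subtracting 9 ⇒ sub: -6*x = -24.
Step 5. [-6*x = -24] -6 out front; divide by -6, so div: x = 4.

Answer: x ∈ {4}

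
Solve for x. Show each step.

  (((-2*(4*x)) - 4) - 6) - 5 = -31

Step 1. [(((-2*(4*x)) - 4) - 6) - 5 = -31] the outer -5 inverts by adding 5 ⇒ sub: ((-2*(4*x)) - 4) - 6 = -26.
Step 2. [((-2*(4*x)) - 4) - 6 = -26] -6 is outermost — add 6 both sides, so sub: (-2*(4*x)) - 4 = -20.
Step 3. [(-2*(4*x)) - 4 = -20] -2 divides every term; factor it out ⇒ factor: (4*x) + 2 = 10.
Step 4. [(4*x) + 2 = 10] the outer +2 inverts by subtracting 2, so sub: 4*x = 8.
Step 5. [4*x = 8] leading coefficient 4: divide by 4, so div: x = 2.

Answer: x ∈ {2}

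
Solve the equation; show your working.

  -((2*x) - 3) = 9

Step 1. [-((2*x) - 3) = 9] LHS negated; negate both sides, so neg: (2*x) - 3 = -9.
Step 2. [(2*x) - 3 = -9] peel the -3: add 3 from each side, so sub: 2*x = -6.
Step 3. [2*x = -6] LHS = 2·(…); ÷2 both sides, so div: x = -3.

Answer: x ∈ {-3}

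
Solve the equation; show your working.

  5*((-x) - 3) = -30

Step 1. [5*((-x) - 3) = -30] 5 out front; divide by 5. So div: (-x) - 3 = -6.
Step 2. [(-x) - 3 = -6] add 3: x sits inside (… - 3). So sub: -x = -3.
Step 3. [-x = -3] leading − — multiply by −1. So neg: x = 3.

Answer: x ∈ {3}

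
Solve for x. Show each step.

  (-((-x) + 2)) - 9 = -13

Step 1. [(-((-x) + 2)) - 9 = -13] add 9: x sits inside (… - 9) ⇒ sub: -((-x) + 2) = -4.
Step 2. [-((-x) + 2) = -4] LHS negated; negate both sides, so neg: (-x) + 2 = 4.
Step 3. [(-x) + 2 = 4] 2 comes off first (subtract 2), so sub: -x = 2.
Step 4. [-x = 2] LHS negated; negate both sides, so neg: x = -2.

Answer: x ∈ {-2}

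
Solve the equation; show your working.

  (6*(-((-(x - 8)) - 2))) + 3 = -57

Step 1. [(6*(-((-(x - 8)) - 2))) + 3 = -57] +3 is outermost — subtract 3 both sides. So sub: 6*(-((-(x - 8)) - 2)) = -60.
Step 2. [6*(-((-(x - 8)) - 2)) = -60] 6 out front; divide by 6 ⇒ div: -((-(x - 8)) - 2) = -10.
Step 3. [-((-(x - 8)) - 2) = -10] leading − — multiply by −1 ⇒ neg: (-(x - 8)) - 2 = 10.
Step 4. [(-(x - 8)) - 2 = 10] -2 is outermost — add 2 both sides, so sub: -(x - 8) = 12.
Step 5. [-(x - 8) = 12] LHS negated; negate both sides. So neg: x - 8 = -12.
Step 6. [x - 8 = -12] -8 is outermost — add 8 both sides, so sub: x = -4.

Answer: x ∈ {-4}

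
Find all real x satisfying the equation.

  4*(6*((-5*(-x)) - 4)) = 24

Step 1. [4*(6*((-5*(-x)) - 4)) = 24] 4·(inner) — divide through by 4 ⇒ div: 6*((-5*(-x)) - 4) = 6.
Step 2. [6*((-5*(-x)) - 4) = 6] leading coefficient 6: divide by 6, so div: (-5*(-x)) - 4 = 1.
Step 3. [(-5*(-x)) - 4 = 1] the outer -4 inverts by adding 4. So sub: -5*(-x) = 5.
Step 4. [-5*(-x) = 5] -5·(inner) — divide through by -5. So div: -x = -1.
Step 5. [-x = -1] flip signs both sides. So neg: x = 1.

Answer: x ∈ {1}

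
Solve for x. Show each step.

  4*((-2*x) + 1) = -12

Step 1. [4*((-2*x) + 1) = -12] 4 out front; divide by 4 ⇒ div: (-2*x) + 1 = -3.
Step 2. [(-2*x) + 1 = -3] the outer +1 inverts by subtracting 1 ⇒ sub: -2*x = -4.
Step 3. [-2*x = -4] leading coefficient -2: divide by -2, so div: x = 2.

Answer: x ∈ {2}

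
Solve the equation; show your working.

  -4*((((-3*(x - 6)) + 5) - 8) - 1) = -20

Step 1. [-4*((((-3*(x - 6)) + 5) - 8) - 1) = -20] leading coefficient -4: divide by -4. So div: (((-3*(x - 6)) + 5) - 8) - 1 = 5.
Step 2. [(((-3*(x - 6)) + 5) - 8) - 1 = 5] peel the -1: add 1 from each side ⇒ sub: ((-3*(x - 6)) + 5) - 8 = 6.
Step 3. [((-3*(x - 6)) + 5) - 8 = 6] -8 is outermost — add 8 both sides. So sub: (-3*(x - 6)) + 5 = 14.
Step 4. [(-3*(x - 6)) + 5 = 14] +5 is outermost — subtract 5 both sides. So sub: -3*(x - 6) = 9.
Step 5. [-3*(x - 6) = 9] leading coefficient -3: divide by -3. So div: x - 6 = -3.
Step 6. [x - 6 = -3] peel the -6: add 6 from each side ⇒ sub: x = 3.

Answer: x ∈ {3}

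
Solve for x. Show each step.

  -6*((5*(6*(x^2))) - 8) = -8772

Step 1. [-6*((5*(6*(x^2))) - 8) = -8772] divide by the outer -6 ⇒ div: (5*(6*(x^2))) - 8 = 1462.
Step 2. [(5*(6*(x^2))) - 8 = 1462] 8 comes off first (add 8). So sub: 5*(6*(x^2)) = 1470.
Step 3. [5*(6*(x^2)) = 1470] leading coefficient 5: divide by 5, so div: 6*(x^2) = 294.
Step 4. [6*(x^2) = 294] LHS = 6·(…); ÷6 both sides ⇒ div: x^2 = 49.
Step 5. [x^2 = 49] LHS squared, RHS 49 ≥ 0: apply √ (±), so sqrt: x = 7 or -7.

Answer: x ∈ {-7, 7}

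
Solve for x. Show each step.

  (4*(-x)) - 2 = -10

Step 1. [(4*(-x)) - 2 = -10] 2 comes off first (add 2). So sub: 4*(-x) = -8.
Step 2. [4*(-x) = -8] LHS = 4·(…); ÷4 both sides, so div: -x = -2.
Step 3. [-x = -2] flip signs both sides. So neg: x = 2.

Answer: x ∈ {2}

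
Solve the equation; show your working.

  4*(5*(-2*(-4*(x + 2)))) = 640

Step 1. [4*(5*(-2*(-4*(x + 2)))) = 640] leading coefficient 4: divide by 4. So div: 5*(-2*(-4*(x + 2))) = 160.
Step 2. [5*(-2*(-4*(x + 2))) = 160] LHS = 5·(…); ÷5 both sides. So div: -2*(-4*(x + 2)) = 32.
Step 3. [-2*(-4*(x + 2)) = 32] leading coefficient -2: divide by -2, so div: -4*(x + 2) = -16.
Step 4. [-4*(x + 2) = -16] divide by the outer -4 ⇒ div: x + 2 = 4.
Step 5. [x + 2 = 4] +2 is outermost — subtract 2 both sides. So sub: x = 2.

Answer: x ∈ {2}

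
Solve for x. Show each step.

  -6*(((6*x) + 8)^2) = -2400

Step 1. [-6*(((6*x) + 8)^2) = -2400] -6·(inner) — divide through by -6 ⇒ div: ((6*x) + 8)^2 = 400.
Step 2. [((6*x) + 8)^2 = 400] √ both sides: 400 ≥ 0 gives two branches ⇒ sqrt: (6*x) + 8 = 20 or -20.
Step 3. [(6*x) + 8 = 20 or -20] +8 is outermost — subtract 8 both sides, so sub: 6*x = 12 or -28.
Step 4. [6*x = 12 or -28] 6·(inner) — divide through by 6, so div: x = 2 or -14/3.

Answer: x ∈ {-14/3, 2}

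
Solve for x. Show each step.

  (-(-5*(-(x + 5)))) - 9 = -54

Step 1. [(-(-5*(-(x + 5)))) - 9 = -54] 9 comes off first (add 9), so sub: -(-5*(-(x + 5))) = -45.
Step 2. [-(-5*(-(x + 5))) = -45] leading − — multiply by −1, so neg: -5*(-(x + 5)) = 45.
Step 3. [-5*(-(x + 5)) = 45] -5·(inner) — divide through by -5. So div: -(x + 5) = -9.
Step 4. [-(x + 5) = -9] LHS negated; negate both sides, so neg: x + 5 = 9.
Step 5. [x + 5 = 9] peel the +5: subtract 5 from each side ⇒ sub: x = 4.

Answer: x ∈ {4}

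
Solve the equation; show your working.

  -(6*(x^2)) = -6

Step 1. [-(6*(x^2)) = -6] LHS negated; negate both sides. So neg: 6*(x^2) = 6.
Step 2. [6*(x^2) = 6] divide by the outer 6 ⇒ div: x^2 = 1.
Step 3. [x^2 = 1] √ both sides: 1 ≥ 0 gives two branches, so sqrt: x = 1 or -1.

Answer: x ∈ {-1, 1}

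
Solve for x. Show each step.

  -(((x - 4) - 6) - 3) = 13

Step 1. [-(((x - 4) - 6) - 3) = 13] leading − — multiply by −1 ⇒ neg: ((x - 4) - 6) - 3 = -13.
Step 2. [((x - 4) - 6) - 3 = -13] peel the -3: add 3 from each side ⇒ sub: (x - 4) - 6 = -10.
Step 3. [(x - 4) - 6 = -10] -6 is outermost — add 6 both sides ⇒ sub: x - 4 = -4.
Step 4. [x - 4 = -4] -4 is outermost — add 4 both sides ⇒ sub: x = 0.

Answer: x ∈ {0}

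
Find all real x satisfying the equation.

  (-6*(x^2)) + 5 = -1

Step 1. [(-6*(x^2)) + 5 = -1] +5 is outermost — subtract 5 both sides, so sub: -6*(x^2) = -6.
Step 2. [-6*(x^2) = -6] -6·(inner) — divide through by -6, so div: x^2 = 1.
Step 3. [x^2 = 1] √ both sides: 1 ≥ 0 gives two branches ⇒ sqrt: x = 1 or -1.

Answer: x ∈ {-1, 1}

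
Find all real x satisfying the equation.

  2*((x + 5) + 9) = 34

Step 1. [2*((x + 5) + 9) = 34] 2·(inner) — divide through by 2 ⇒ div: (x + 5) + 9 = 17.
Step 2. [(x + 5) + 9 = 17] 9 comes off first (subtract 9), so sub: x + 5 = 8.
Step 3. [x + 5 = 8] 5 comes off first (subtract 5). So sub: x = 3.

Answer: x ∈ {3}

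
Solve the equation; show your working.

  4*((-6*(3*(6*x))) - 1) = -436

Step 1. [4*((-6*(3*(6*x))) - 1) = -436] 4 out front; divide by 4 ⇒ div: (-6*(3*(6*x))) - 1 = -109.
Step 2. [(-6*(3*(6*x))) - 1 = -109] -1 is outermost — add 1 both sides. So sub: -6*(3*(6*x)) = -108.
Step 3. [-6*(3*(6*x)) = -108] LHS = -6·(…); ÷-6 both sides. So div: 3*(6*x) = 18.
Step 4. [3*(6*x) = 18] LHS = 3·(…); ÷3 both sides, so div: 6*x = 6.
Step 5. [6*x = 6] leading coefficient 6: divide by 6 ⇒ div: x = 1.

Answer: x ∈ {1}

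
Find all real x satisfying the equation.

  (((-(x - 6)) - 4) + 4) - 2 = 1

Step 1. [(((-(x - 6)) - 4) + 4) - 2 = 1] 2 comes off first (add 2), so sub: ((-(x - 6)) - 4) + 4 = 3.
Step 2. [((-(x - 6)) - 4) + 4 = 3] the outer +4 inverts by subtracting 4. So sub: (-(x - 6)) - 4 = -1.
Step 3. [(-(x - 6)) - 4 = -1] add 4: x sits inside (… - 4), so sub: -(x - 6) = 3.
Step 4. [-(x - 6) = 3] leading − — multiply by −1 ⇒ neg: x - 6 = -3.
Step 5. [x - 6 = -3] peel the -6: add 6 from each side ⇒ sub: x = 3.

Answer: x ∈ {3}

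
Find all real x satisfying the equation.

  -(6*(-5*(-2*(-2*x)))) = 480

Step 1. [-(6*(-5*(-2*(-2*x)))) = 480] leading − — multiply by −1. So neg: 6*(-5*(-2*(-2*x))) = -480.
Step 2. [6*(-5*(-2*(-2*x))) = -480] 6 out front; divide by 6. So div: -5*(-2*(-2*x)) = -80.
Step 3. [-5*(-2*(-2*x)) = -80] -5·(inner) — divide through by -5 ⇒ div: -2*(-2*x) = 16.
Step 4. [-2*(-2*x) = 16] leading coefficient -2: divide by -2 ⇒ div: -2*x = -8.
Step 5. [-2*x = -8] divide by the outer -2 ⇒ div: x = 4.

Answer: x ∈ {4}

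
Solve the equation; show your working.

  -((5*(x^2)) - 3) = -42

Step 1. [-((5*(x^2)) - 3) = -42] leading − — multiply by −1. So neg: (5*(x^2)) - 3 = 42.
Step 2. [(5*(x^2)) - 3 = 42] 3 comes off first (add 3), so sub: 5*(x^2) = 45.
Step 3. [5*(x^2) = 45] LHS = 5·(…); ÷5 both sides. So div: x^2 = 9.
Step 4. [x^2 = 9] LHS squared, RHS 9 ≥ 0: apply √ (±), so sqrt: x = 3 or -3.

Answer: x ∈ {-3, 3}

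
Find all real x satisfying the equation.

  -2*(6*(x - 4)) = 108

Step 1. [-2*(6*(x - 4)) = 108] LHS = -2·(…); ÷-2 both sides. So div: 6*(x - 4) = -54.
Step 2. [6*(x - 4) = -54] leading coefficient 6: divide by 6, so div: x - 4 = -9.
Step 3. [x - 4 = -9] the outer -4 inverts by adding 4, so sub: x = -5.

Answer: x ∈ {-5}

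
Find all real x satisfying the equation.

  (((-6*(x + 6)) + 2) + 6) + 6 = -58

Step 1. [(((-6*(x + 6)) + 2) + 6) + 6 = -58] peel the +6: subtract 6 from each side ⇒ sub: ((-6*(x + 6)) + 2) + 6 = -64.
Step 2. [((-6*(x + 6)) + 2) + 6 = -64] the outer +6 inverts by subtracting 6 ⇒ sub: (-6*(x + 6)) + 2 = -70.
Step 3. [(-6*(x + 6)) + 2 = -70] +2 is outermost — subtract 2 both sides, so sub: -6*(x + 6) = -72.
Step 4. [-6*(x + 6) = -72] -6·(inner) — divide through by -6 ⇒ div: x + 6 = 12.
Step 5. [x + 6 = 12] subtract 6: x sits inside (… + 6). So sub: x = 6.

Answer: x ∈ {6}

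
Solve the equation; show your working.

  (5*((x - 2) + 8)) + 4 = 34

Step 1. [(5*((x - 2) + 8)) + 4 = 34] +4 is outermost — subtract 4 both sides. So sub: 5*((x - 2) + 8) = 30.
Step 2. [5*((x - 2) + 8) = 30] 5·(inner) — divide through by 5, so div: (x - 2) + 8 = 6.
Step 3. [(x - 2) + 8 = 6] peel the +8: subtract 8 from each side. So sub: x - 2 = -2.
Step 4. [x - 2 = -2] peel the -2: add 2 from each side ⇒ sub: x = 0.

Answer: x ∈ {0}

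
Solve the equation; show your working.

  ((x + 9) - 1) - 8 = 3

Step 1. [((x + 9) - 1) - 8 = 3] 8 comes off first (add 8), so sub: (x + 9) - 1 = 11.
Step 2. [(x + 9) - 1 = 11] peel the -1: add 1 from each side, so sub: x + 9 = 12.
Step 3. [x + 9 = 12] the outer +9 inverts by subtracting 9 ⇒ sub: x = 3.

Answer: x ∈ {3}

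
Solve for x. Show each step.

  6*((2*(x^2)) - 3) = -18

Step 1. [6*((2*(x^2)) - 3) = -18] 6·(inner) — divide through by 6 ⇒ div: (2*(x^2)) - 3 = -3.
Step 2. [(2*(x^2)) - 3 = -3] 3 comes off first (add 3). So sub: 2*(x^2) = 0.
Step 3. [2*(x^2) = 0] LHS = 2·(…); ÷2 both sides, so div: x^2 = 0.
Step 4. [x^2 = 0] LHS squared, RHS 0 ≥ 0: apply √ (±) ⇒ sqrt: x = 0.

Answer: x ∈ {0}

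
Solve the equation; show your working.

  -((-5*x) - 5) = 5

Step 1. [-((-5*x) - 5) = 5] leading − — multiply by −1 ⇒ neg: (-5*x) - 5 = -5.
Step 2. [(-5*x) - 5 = -5] 5 comes off first (add 5), so sub: -5*x = 0.
Step 3. [-5*x = 0] leading coefficient -5: divide by -5 ⇒ div: x = 0.

Answer: x ∈ {0}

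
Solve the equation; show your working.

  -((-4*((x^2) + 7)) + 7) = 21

Step 1. [-((-4*((x^2) + 7)) + 7) = 21] LHS negated; negate both sides. So neg: (-4*((x^2) + 7)) + 7 = -21.
Step 2. [(-4*((x^2) + 7)) + 7 = -21] subtract 7: x sits inside (… + 7) ⇒ sub: -4*((x^2) + 7) = -28.
Step 3. [-4*((x^2) + 7) = -28] -4·(inner) — divide through by -4 ⇒ div: (x^2) + 7 = 7.
Step 4. [(x^2) + 7 = 7] the outer +7 inverts by subtracting 7, so sub: x^2 = 0.
Step 5. [x^2 = 0] LHS squared, RHS 0 ≥ 0: apply √ (±). So sqrt: x = 0.

Answer: x ∈ {0}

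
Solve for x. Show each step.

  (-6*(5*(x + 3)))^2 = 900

Step 1. [(-6*(5*(x + 3)))^2 = 900] √ both sides: 900 ≥ 0 gives two branches. So sqrt: -6*(5*(x + 3)) = 30 or -30.
Step 2. [-6*(5*(x + 3)) = 30 or -30] LHS = -6·(…); ÷-6 both sides. So div: 5*(x + 3) = -5 or 5.
Step 3. [5*(x + 3) = -5 or 5] LHS = 5·(…); ÷5 both sides, so div: x + 3 = -1 or 1.
Step 4. [x + 3 = -1 or 1] subtract 3: x sits inside (… + 3), so sub: x = -4 or -2.

Answer: x ∈ {-4, -2}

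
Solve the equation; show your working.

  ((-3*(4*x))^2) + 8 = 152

Step 1. [((-3*(4*x))^2) + 8 = 152] subtract 8: x sits inside (… + 8), so sub: (-3*(4*x))^2 = 144.
Step 2. [(-3*(4*x))^2 = 144] √ both sides: 144 ≥ 0 gives two branches ⇒ sqrt: -3*(4*x) = 12 or -12.
Step 3. [-3*(4*x) = 12 or -12] -3·(inner) — divide through by -3. So div: 4*x = -4 or 4.
Step 4. [4*x = -4 or 4] 4 out front; divide by 4. So div: x = -1 or 1.

Answer: x ∈ {-1, 1}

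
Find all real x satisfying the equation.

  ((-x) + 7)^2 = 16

Step 1. [((-x) + 7)^2 = 16] LHS squared, RHS 16 ≥ 0: apply √ (±), so sqrt: (-x) + 7 = 4 or -4.
Step 2. [(-x) + 7 = 4 or -4] the outer +7 inverts by subtracting 7 ⇒ sub: -x = -3 or -11.
Step 3. [-x = -3 or -11] flip signs both sides ⇒ neg: x = 3 or 11.

Answer: x ∈ {3, 11}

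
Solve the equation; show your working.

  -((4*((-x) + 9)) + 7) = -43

Step 1. [-((4*((-x) + 9)) + 7) = -43] LHS negated; negate both sides, so neg: (4*((-x) + 9)) + 7 = 43.
Step 2. [(4*((-x) + 9)) + 7 = 43] peel the +7: subtract 7 from each side. So sub: 4*((-x) + 9) = 36.
Step 3. [4*((-x) + 9) = 36] LHS = 4·(…); ÷4 both sides ⇒ div: (-x) + 9 = 9.
Step 4. [(-x) + 9 = 9] the outer +9 inverts by subtracting 9. So sub: -x = 0.
Step 5. [-x = 0] leading − — multiply by −1 ⇒ neg: x = 0.

Answer: x ∈ {0}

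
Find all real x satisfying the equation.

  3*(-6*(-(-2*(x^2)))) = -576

Step 1. [3*(-6*(-(-2*(x^2)))) = -576] divide by the outer 3. So div: -6*(-(-2*(x^2))) = -192.
Step 2. [-6*(-(-2*(x^2))) = -192] divide by the outer -6 ⇒ div: -(-2*(x^2)) = 32.
Step 3. [-(-2*(x^2)) = 32] leading − — multiply by −1. So neg: -2*(x^2) = -32.
Step 4. [-2*(x^2) = -32] -2·(inner) — divide through by -2. So div: x^2 = 16.
Step 5. [x^2 = 16] √ both sides: 16 ≥ 0 gives two branches, so sqrt: x = 4 or -4.

Answer: x ∈ {-4, 4}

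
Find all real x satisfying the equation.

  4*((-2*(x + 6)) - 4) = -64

Step 1. [4*((-2*(x + 6)) - 4) = -64] 4·(inner) — divide through by 4, so div: (-2*(x + 6)) - 4 = -16.
Step 2. [(-2*(x + 6)) - 4 = -16] -2 | LHS and -2 | -16: pull -2 out, so factor: (x + 6) + 2 = 8.
Step 3. [(x + 6) + 2 = 8] peel the +2: subtract 2 from each side. So sub: x + 6 = 6.
Step 4. [x + 6 = 6] subtract 6: x sits inside (… + 6), so sub: x = 0.

Answer: x ∈ {0}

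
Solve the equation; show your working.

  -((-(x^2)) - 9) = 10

Step 1. [-((-(x^2)) - 9) = 10] leading − — multiply by −1. So neg: (-(x^2)) - 9 = -10.
Step 2. [(-(x^2)) - 9 = -10] -9 is outermost — add 9 both sides, so sub: -(x^2) = -1.
Step 3. [-(x^2) = -1] leading − — multiply by −1, so neg: x^2 = 1.
Step 4. [x^2 = 1] √ both sides: 1 ≥ 0 gives two branches, so sqrt: x = 1 or -1.

Answer: x ∈ {-1, 1}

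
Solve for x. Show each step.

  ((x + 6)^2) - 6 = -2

Step 1. [((x + 6)^2) - 6 = -2] add 6: x sits inside (… - 6) ⇒ sub: (x + 6)^2 = 4.
Step 2. [(x + 6)^2 = 4] LHS squared, RHS 4 ≥ 0: apply √ (±), so sqrt: x + 6 = 2 or -2.
Step 3. [x + 6 = 2 or -2] the outer +6 inverts by subtracting 6. So sub: x = -4 or -8.

Answer: x ∈ {-8, -4}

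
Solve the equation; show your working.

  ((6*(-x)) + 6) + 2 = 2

Step 1. [((6*(-x)) + 6) + 2 = 2] peel the +2: subtract 2 from each side, so sub: (6*(-x)) + 6 = 0.
Step 2. [(6*(-x)) + 6 = 0] +6 is outermost — subtract 6 both sides ⇒ sub: 6*(-x) = -6.
Step 3. [6*(-x) = -6] divide by the outer 6. So div: -x = -1.
Step 4. [-x = -1] flip signs both sides ⇒ neg: x = 1.

Answer: x ∈ {1}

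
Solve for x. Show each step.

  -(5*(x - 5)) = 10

Step 1. [-(5*(x - 5)) = 10] LHS negated; negate both sides ⇒ neg: 5*(x - 5) = -10.
Step 2. [5*(x - 5) = -10] divide by the outer 5. So div: x - 5 = -2.
Step 3. [x - 5 = -2] 5 comes off first (add 5) ⇒ sub: x = 3.

Answer: x ∈ {3}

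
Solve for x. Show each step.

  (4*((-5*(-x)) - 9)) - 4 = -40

Step 1. [(4*((-5*(-x)) - 9)) - 4 = -40] 4 divides every term; factor it out ⇒ factor: ((-5*(-x)) - 9) - 1 = -10.
Step 2. [((-5*(-x)) - 9) - 1 = -10] 1 comes off first (add 1). So sub: (-5*(-x)) - 9 = -9.
Step 3. [(-5*(-x)) - 9 = -9] peel the -9: add 9 from each side, so sub: -5*(-x) = 0.
Step 4. [-5*(-x) = 0] -5 out front; divide by -5. So div: -x = 0.
Step 5. [-x = 0] leading − — multiply by −1, so neg: x = 0.

Answer: x ∈ {0}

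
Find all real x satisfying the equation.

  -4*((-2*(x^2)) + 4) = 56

Step 1. [-4*((-2*(x^2)) + 4) = 56] divide by the outer -4 ⇒ div: (-2*(x^2)) + 4 = -14.
Step 2. [(-2*(x^2)) + 4 = -14] -2 divides every term; factor it out. So factor: (x^2) - 2 = 7.
Step 3. [(x^2) - 2 = 7] the outer -2 inverts by adding 2. So sub: x^2 = 9.
Step 4. [x^2 = 9] LHS squared, RHS 9 ≥ 0: apply √ (±), so sqrt: x = 3 or -3.

Answer: x ∈ {-3, 3}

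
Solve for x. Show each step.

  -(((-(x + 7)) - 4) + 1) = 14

Step 1. [-(((-(x + 7)) - 4) + 1) = 14] LHS negated; negate both sides. So neg: ((-(x + 7)) - 4) + 1 = -14.
Step 2. [((-(x + 7)) - 4) + 1 = -14] peel the +1: subtract 1 from each side ⇒ sub: (-(x + 7)) - 4 = -15.
Step 3. [(-(x + 7)) - 4 = -15] peel the -4: add 4 from each side. So sub: -(x + 7) = -11.
Step 4. [-(x + 7) = -11] leading − — multiply by −1. So neg: x + 7 = 11.
Step 5. [x + 7 = 11] the outer +7 inverts by subtracting 7, so sub: x = 4.

Answer: x ∈ {4}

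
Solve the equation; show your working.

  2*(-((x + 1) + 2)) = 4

Step 1. [2*(-((x + 1) + 2)) = 4] 2·(inner) — divide through by 2 ⇒ div: -((x + 1) + 2) = 2.
Step 2. [-((x + 1) + 2) = 2] leading − — multiply by −1 ⇒ neg: (x + 1) + 2 = -2.
Step 3. [(x + 1) + 2 = -2] peel the +2: subtract 2 from each side, so sub: x + 1 = -4.
Step 4. [x + 1 = -4] peel the +1: subtract 1 from each side, so sub: x = -5.

Answer: x ∈ {-5}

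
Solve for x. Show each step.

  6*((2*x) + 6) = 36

Step 1. [6*((2*x) + 6) = 36] divide by the outer 6, so div: (2*x) + 6 = 6.
Step 2. [(2*x) + 6 = 6] the outer +6 inverts by subtracting 6 ⇒ sub: 2*x = 0.
Step 3. [2*x = 0] LHS = 2·(…); ÷2 both sides. So div: x = 0.

Answer: x ∈ {0}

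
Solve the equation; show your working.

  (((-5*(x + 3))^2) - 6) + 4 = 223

Step 1. [(((-5*(x + 3))^2) - 6) + 4 = 223] 4 comes off first (subtract 4), so sub: ((-5*(x + 3))^2) - 6 = 219.
Step 2. [((-5*(x + 3))^2) - 6 = 219] 6 comes off first (add 6), so sub: (-5*(x + 3))^2 = 225.
Step 3. [(-5*(x + 3))^2 = 225] LHS squared, RHS 225 ≥ 0: apply √ (±), so sqrt: -5*(x + 3) = 15 or -15.
Step 4. [-5*(x + 3) = 15 or -15] -5·(inner) — divide through by -5 ⇒ div: x + 3 = -3 or 3.
Step 5. [x + 3 = -3 or 3] 3 comes off first (subtract 3) ⇒ sub: x = -6 or 0.

Answer: x ∈ {-6, 0}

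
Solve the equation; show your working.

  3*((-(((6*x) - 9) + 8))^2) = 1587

Step 1. [3*((-(((6*x) - 9) + 8))^2) = 1587] LHS = 3·(…); ÷3 both sides ⇒ div: (-(((6*x) - 9) + 8))^2 = 529.
Step 2. [(-(((6*x) - 9) + 8))^2 = 529] √ both sides: 529 ≥ 0 gives two branches, so sqrt: -(((6*x) - 9) + 8) = 23 or -23.
Step 3. [-(((6*x) - 9) + 8) = 23 or -23] LHS negated; negate both sides. So neg: ((6*x) - 9) + 8 = -23 or 23.
Step 4. [((6*x) - 9) + 8 = -23 or 23] +8 is outermost — subtract 8 both sides, so sub: (6*x) - 9 = -31 or 15.
Step 5. [(6*x) - 9 = -31 or 15] the outer -9 inverts by adding 9. So sub: 6*x = -22 or 24.
Step 6. [6*x = -22 or 24] divide by the outer 6 ⇒ div: x = -11/3 or 4.

Answer: x ∈ {-11/3, 4}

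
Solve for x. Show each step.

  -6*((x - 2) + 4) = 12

Step 1. [-6*((x - 2) + 4) = 12] LHS = -6·(…); ÷-6 both sides ⇒ div: (x - 2) + 4 = -2.
Step 2. [(x - 2) + 4 = -2] subtract 4: x sits inside (… + 4). So sub: x - 2 = -6.
Step 3. [x - 2 = -6] add 2: x sits inside (… - 2), so sub: x = -4.

Answer: x ∈ {-4}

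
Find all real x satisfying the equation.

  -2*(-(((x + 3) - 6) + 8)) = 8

Step 1. [-2*(-(((x + 3) - 6) + 8)) = 8] divide by the outer -2. So div: -(((x + 3) - 6) + 8) = -4.
Step 2. [-(((x + 3) - 6) + 8) = -4] flip signs both sides. So neg: ((x + 3) - 6) + 8 = 4.
Step 3. [((x + 3) - 6) + 8 = 4] +8 is outermost — subtract 8 both sides. So sub: (x + 3) - 6 = -4.
Step 4. [(x + 3) - 6 = -4] add 6: x sits inside (… - 6). So sub: x + 3 = 2.
Step 5. [x + 3 = 2] 3 comes off first (subtract 3), so sub: x = -1.

Answer: x ∈ {-1}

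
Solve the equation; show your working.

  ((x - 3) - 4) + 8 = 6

Step 1. [((x - 3) - 4) + 8 = 6] 8 comes off first (subtract 8), so sub: (x - 3) - 4 = -2.
Step 2. [(x - 3) - 4 = -2] add 4: x sits inside (… - 4). So sub: x - 3 = 2.
Step 3. [x - 3 = 2] add 3: x sits inside (… - 3) ⇒ sub: x = 5.

Answer: x ∈ {5}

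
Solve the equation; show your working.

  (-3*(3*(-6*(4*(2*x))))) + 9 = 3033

Step 1. [(-3*(3*(-6*(4*(2*x))))) + 9 = 3033] -3 | LHS and -3 | 3033: pull -3 out, so factor: (3*(-6*(4*(2*x)))) - 3 = -1011.
Step 2. [(3*(-6*(4*(2*x)))) - 3 = -1011] the outer -3 inverts by adding 3, so sub: 3*(-6*(4*(2*x))) = -1008.
Step 3. [3*(-6*(4*(2*x))) = -1008] 3·(inner) — divide through by 3, so div: -6*(4*(2*x)) = -336.
Step 4. [-6*(4*(2*x)) = -336] -6·(inner) — divide through by -6, so div: 4*(2*x) = 56.
Step 5. [4*(2*x) = 56] 4 out front; divide by 4 ⇒ div: 2*x = 14.
Step 6. [2*x = 14] LHS = 2·(…); ÷2 both sides, so div: x = 7.

Answer: x ∈ {7}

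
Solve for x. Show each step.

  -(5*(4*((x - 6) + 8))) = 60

Step 1. [-(5*(4*((x - 6) + 8))) = 60] LHS negated; negate both sides ⇒ neg: 5*(4*((x - 6) + 8)) = -60.
Step 2. [5*(4*((x - 6) + 8)) = -60] 5·(inner) — divide through by 5 ⇒ div: 4*((x - 6) + 8) = -12.
Step 3. [4*((x - 6) + 8) = -12] 4 out front; divide by 4, so div: (x - 6) + 8 = -3.
Step 4. [(x - 6) + 8 = -3] 8 comes off first (subtract 8) ⇒ sub: x - 6 = -11.
Step 5. [x - 6 = -11] add 6: x sits inside (… - 6). So sub: x = -5.

Answer: x ∈ {-5}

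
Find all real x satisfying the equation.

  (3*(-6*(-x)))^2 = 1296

Step 1. [(3*(-6*(-x)))^2 = 1296] √ both sides: 1296 ≥ 0 gives two branches, so sqrt: 3*(-6*(-x)) = 36 or -36.
Step 2. [3*(-6*(-x)) = 36 or -36] LHS = 3·(…); ÷3 both sides. So div: -6*(-x) = 12 or -12.
Step 3. [-6*(-x) = 12 or -12] leading coefficient -6: divide by -6, so div: -x = -2 or 2.
Step 4. [-x = -2 or 2] leading − — multiply by −1. So neg: x = 2 or -2.

Answer: x ∈ {-2, 2}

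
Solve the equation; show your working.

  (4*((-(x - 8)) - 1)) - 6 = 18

Step 1. [(4*((-(x - 8)) - 1)) - 6 = 18] 6 comes off first (add 6) ⇒ sub: 4*((-(x - 8)) - 1) = 24.
Step 2. [4*((-(x - 8)) - 1) = 24] 4 out front; divide by 4. So div: (-(x - 8)) - 1 = 6.
Step 3. [(-(x - 8)) - 1 = 6] peel the -1: add 1 from each side. So sub: -(x - 8) = 7.
Step 4. [-(x - 8) = 7] flip signs both sides, so neg: x - 8 = -7.
Step 5. [x - 8 = -7] peel the -8: add 8 from each side ⇒ sub: x = 1.

Answer: x ∈ {1}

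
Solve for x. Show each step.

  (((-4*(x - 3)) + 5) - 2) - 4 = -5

Step 1. [(((-4*(x - 3)) + 5) - 2) - 4 = -5] -4 is outermost — add 4 both sides, so sub: ((-4*(x - 3)) + 5) - 2 = -1.
Step 2. [((-4*(x - 3)) + 5) - 2 = -1] the outer -2 inverts by adding 2. So sub: (-4*(x - 3)) + 5 = 1.
Step 3. [(-4*(x - 3)) + 5 = 1] peel the +5: subtract 5 from each side. So sub: -4*(x - 3) = -4.
Step 4. [-4*(x - 3) = -4] -4·(inner) — divide through by -4, so div: x - 3 = 1.
Step 5. [x - 3 = 1] 3 comes off first (add 3) ⇒ sub: x = 4.

Answer: x ∈ {4}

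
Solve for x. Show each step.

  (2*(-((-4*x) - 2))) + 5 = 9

Step 1. [(2*(-((-4*x) - 2))) + 5 = 9] peel the +5: subtract 5 from each side. So sub: 2*(-((-4*x) - 2)) = 4.
Step 2. [2*(-((-4*x) - 2)) = 4] LHS = 2·(…); ÷2 both sides, so div: -((-4*x) - 2) = 2.
Step 3. [-((-4*x) - 2) = 2] flip signs both sides ⇒ neg: (-4*x) - 2 = -2.
Step 4. [(-4*x) - 2 = -2] the outer -2 inverts by adding 2, so sub: -4*x = 0.
Step 5. [-4*x = 0] -4 out front; divide by -4. So div: x = 0.

Answer: x ∈ {0}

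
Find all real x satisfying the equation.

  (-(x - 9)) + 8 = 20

Step 1. [(-(x - 9)) + 8 = 20] peel the +8: subtract 8 from each side. So sub: -(x - 9) = 12.
Step 2. [-(x - 9) = 12] leading − — multiply by −1 ⇒ neg: x - 9 = -12.
Step 3. [x - 9 = -12] peel the -9: add 9 from each side, so sub: x = -3.

Answer: x ∈ {-3}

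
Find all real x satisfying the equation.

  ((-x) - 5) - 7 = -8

Step 1. [((-x) - 5) - 7 = -8] add 7: x sits inside (… - 7) ⇒ sub: (-x) - 5 = -1.
Step 2. [(-x) - 5 = -1] the outer -5 inverts by adding 5 ⇒ sub: -x = 4.
Step 3. [-x = 4] leading − — multiply by −1, so neg: x = -4.

Answer: x ∈ {-4}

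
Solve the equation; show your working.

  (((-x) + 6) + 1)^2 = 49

Step 1. [(((-x) + 6) + 1)^2 = 49] 49 ≥ 0, LHS is (·)² — take ±√. So sqrt: ((-x) + 6) + 1 = 7 or -7.
Step 2. [((-x) + 6) + 1 = 7 or -7] subtract 1: x sits inside (… + 1) ⇒ sub: (-x) + 6 = 6 or -8.
Step 3. [(-x) + 6 = 6 or -8] peel the +6: subtract 6 from each side, so sub: -x = 0 or -14.
Step 4. [-x = 0 or -14] leading − — multiply by −1. So neg: x = 0 or 14.

Answer: x ∈ {0, 14}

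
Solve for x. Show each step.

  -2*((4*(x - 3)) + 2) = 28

Step 1. [-2*((4*(x - 3)) + 2) = 28] -2·(inner) — divide through by -2, so div: (4*(x - 3)) + 2 = -14.
Step 2. [(4*(x - 3)) + 2 = -14] +2 is outermost — subtract 2 both sides, so sub: 4*(x - 3) = -16.
Step 3. [4*(x - 3) = -16] divide by the outer 4. So div: x - 3 = -4.
Step 4. [x - 3 = -4] peel the -3: add 3 from each side, so sub: x = -1.

Answer: x ∈ {-1}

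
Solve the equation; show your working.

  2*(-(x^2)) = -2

Step 1. [2*(-(x^2)) = -2] LHS = 2·(…); ÷2 both sides. So div: -(x^2) = -1.
Step 2. [-(x^2) = -1] leading − — multiply by −1, so neg: x^2 = 1.
Step 3. [x^2 = 1] √ both sides: 1 ≥ 0 gives two branches, so sqrt: x = 1 or -1.

Answer: x ∈ {-1, 1}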